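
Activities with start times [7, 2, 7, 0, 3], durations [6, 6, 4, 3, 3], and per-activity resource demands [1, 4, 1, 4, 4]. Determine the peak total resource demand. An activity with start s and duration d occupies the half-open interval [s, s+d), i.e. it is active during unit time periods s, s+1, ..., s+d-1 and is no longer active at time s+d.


Each activity i is active on [start_i, start_i + duration_i).
Compute total resource usage per time slot:
  t=0: active resources = [4], total = 4
  t=1: active resources = [4], total = 4
  t=2: active resources = [4, 4], total = 8
  t=3: active resources = [4, 4], total = 8
  t=4: active resources = [4, 4], total = 8
  t=5: active resources = [4, 4], total = 8
  t=6: active resources = [4], total = 4
  t=7: active resources = [1, 4, 1], total = 6
  t=8: active resources = [1, 1], total = 2
  t=9: active resources = [1, 1], total = 2
  t=10: active resources = [1, 1], total = 2
  t=11: active resources = [1], total = 1
  t=12: active resources = [1], total = 1
Peak resource demand = 8

8


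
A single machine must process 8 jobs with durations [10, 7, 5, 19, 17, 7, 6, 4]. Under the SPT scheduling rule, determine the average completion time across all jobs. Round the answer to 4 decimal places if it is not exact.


Sort jobs by processing time (SPT order): [4, 5, 6, 7, 7, 10, 17, 19]
Compute completion times sequentially:
  Job 1: processing = 4, completes at 4
  Job 2: processing = 5, completes at 9
  Job 3: processing = 6, completes at 15
  Job 4: processing = 7, completes at 22
  Job 5: processing = 7, completes at 29
  Job 6: processing = 10, completes at 39
  Job 7: processing = 17, completes at 56
  Job 8: processing = 19, completes at 75
Sum of completion times = 249
Average completion time = 249/8 = 31.125

31.125


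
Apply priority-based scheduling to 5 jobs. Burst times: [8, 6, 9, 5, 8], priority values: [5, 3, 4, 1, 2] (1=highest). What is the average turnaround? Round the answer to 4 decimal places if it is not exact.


Sort by priority (ascending = highest first):
Order: [(1, 5), (2, 8), (3, 6), (4, 9), (5, 8)]
Completion times:
  Priority 1, burst=5, C=5
  Priority 2, burst=8, C=13
  Priority 3, burst=6, C=19
  Priority 4, burst=9, C=28
  Priority 5, burst=8, C=36
Average turnaround = 101/5 = 20.2

20.2


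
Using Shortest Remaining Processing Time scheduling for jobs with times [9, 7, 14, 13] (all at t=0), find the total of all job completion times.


Since all jobs arrive at t=0, SRPT equals SPT ordering.
SPT order: [7, 9, 13, 14]
Completion times:
  Job 1: p=7, C=7
  Job 2: p=9, C=16
  Job 3: p=13, C=29
  Job 4: p=14, C=43
Total completion time = 7 + 16 + 29 + 43 = 95

95


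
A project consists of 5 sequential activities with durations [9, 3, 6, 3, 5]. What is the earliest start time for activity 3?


Activity 3 starts after activities 1 through 2 complete.
Predecessor durations: [9, 3]
ES = 9 + 3 = 12

12


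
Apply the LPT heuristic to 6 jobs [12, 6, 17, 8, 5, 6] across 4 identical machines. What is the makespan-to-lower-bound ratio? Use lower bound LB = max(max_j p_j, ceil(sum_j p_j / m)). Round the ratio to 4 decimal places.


LPT order: [17, 12, 8, 6, 6, 5]
Machine loads after assignment: [17, 12, 13, 12]
LPT makespan = 17
Lower bound = max(max_job, ceil(total/4)) = max(17, 14) = 17
Ratio = 17 / 17 = 1.0

1.0


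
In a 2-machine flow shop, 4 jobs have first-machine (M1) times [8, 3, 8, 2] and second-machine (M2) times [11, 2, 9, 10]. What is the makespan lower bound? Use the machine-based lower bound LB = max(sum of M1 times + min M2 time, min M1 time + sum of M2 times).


LB1 = sum(M1 times) + min(M2 times) = 21 + 2 = 23
LB2 = min(M1 times) + sum(M2 times) = 2 + 32 = 34
Lower bound = max(LB1, LB2) = max(23, 34) = 34

34


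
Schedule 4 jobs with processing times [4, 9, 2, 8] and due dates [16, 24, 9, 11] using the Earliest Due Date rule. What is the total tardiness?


Sort by due date (EDD order): [(2, 9), (8, 11), (4, 16), (9, 24)]
Compute completion times and tardiness:
  Job 1: p=2, d=9, C=2, tardiness=max(0,2-9)=0
  Job 2: p=8, d=11, C=10, tardiness=max(0,10-11)=0
  Job 3: p=4, d=16, C=14, tardiness=max(0,14-16)=0
  Job 4: p=9, d=24, C=23, tardiness=max(0,23-24)=0
Total tardiness = 0

0


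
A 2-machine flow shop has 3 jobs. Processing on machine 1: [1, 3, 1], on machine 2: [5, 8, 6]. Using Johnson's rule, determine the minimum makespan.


Apply Johnson's rule:
  Group 1 (a <= b): [(1, 1, 5), (3, 1, 6), (2, 3, 8)]
  Group 2 (a > b): []
Optimal job order: [1, 3, 2]
Schedule:
  Job 1: M1 done at 1, M2 done at 6
  Job 3: M1 done at 2, M2 done at 12
  Job 2: M1 done at 5, M2 done at 20
Makespan = 20

20


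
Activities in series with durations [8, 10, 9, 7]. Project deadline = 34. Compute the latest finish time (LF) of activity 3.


LF(activity 3) = deadline - sum of successor durations
Successors: activities 4 through 4 with durations [7]
Sum of successor durations = 7
LF = 34 - 7 = 27

27


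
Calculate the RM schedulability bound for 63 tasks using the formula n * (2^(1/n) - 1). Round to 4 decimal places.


Compute 2^(1/63) = 1.0110630845
Subtract 1: 1.0110630845 - 1 = 0.0110630845
Multiply by n: 63 * 0.0110630845 = 0.6969743235
Round to 4 dp: 0.6970

0.6970


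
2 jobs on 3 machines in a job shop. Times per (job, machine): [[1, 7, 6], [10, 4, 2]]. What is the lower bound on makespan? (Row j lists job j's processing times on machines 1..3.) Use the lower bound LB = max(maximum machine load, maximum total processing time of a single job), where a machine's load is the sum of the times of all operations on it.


Machine loads:
  Machine 1: 1 + 10 = 11
  Machine 2: 7 + 4 = 11
  Machine 3: 6 + 2 = 8
Max machine load = 11
Job totals:
  Job 1: 14
  Job 2: 16
Max job total = 16
Lower bound = max(11, 16) = 16

16


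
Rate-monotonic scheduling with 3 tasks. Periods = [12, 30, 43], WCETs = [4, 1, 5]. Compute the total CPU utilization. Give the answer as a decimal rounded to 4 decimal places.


Compute individual utilizations (exact fractions):
  Task 1: C/T = 4/12 = 1/3 (approx. 0.3333)
  Task 2: C/T = 1/30 (approx. 0.0333)
  Task 3: C/T = 5/43 (approx. 0.1163)
Total utilization U = 1/3 + 1/30 + 5/43 = 623/1290
Rounded to 4 decimal places: U = 0.4829
RM (Liu & Layland) bound for 3 tasks = 0.779763; compare with U = 623/1290 (approx. 0.482946)
U <= bound, so schedulable by RM sufficient condition.

0.4829


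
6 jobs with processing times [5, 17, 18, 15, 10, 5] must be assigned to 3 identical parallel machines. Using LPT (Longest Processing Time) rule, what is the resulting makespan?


Sort jobs in decreasing order (LPT): [18, 17, 15, 10, 5, 5]
Assign each job to the least loaded machine:
  Machine 1: jobs [18, 5], load = 23
  Machine 2: jobs [17, 5], load = 22
  Machine 3: jobs [15, 10], load = 25
Makespan = max load = 25

25


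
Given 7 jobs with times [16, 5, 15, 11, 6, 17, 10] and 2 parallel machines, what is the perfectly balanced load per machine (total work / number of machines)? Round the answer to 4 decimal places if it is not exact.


Total processing time = 16 + 5 + 15 + 11 + 6 + 17 + 10 = 80
Number of machines = 2
Ideal balanced load = 80 / 2 = 40.0

40.0


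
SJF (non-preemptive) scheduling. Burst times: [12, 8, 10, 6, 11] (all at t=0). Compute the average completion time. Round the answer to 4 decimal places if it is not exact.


SJF order (ascending): [6, 8, 10, 11, 12]
Completion times:
  Job 1: burst=6, C=6
  Job 2: burst=8, C=14
  Job 3: burst=10, C=24
  Job 4: burst=11, C=35
  Job 5: burst=12, C=47
Average completion = 126/5 = 25.2

25.2


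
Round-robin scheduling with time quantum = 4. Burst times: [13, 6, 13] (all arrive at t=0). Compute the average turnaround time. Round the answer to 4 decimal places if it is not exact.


Time quantum = 4
Execution trace:
  J1 runs 4 units, time = 4
  J2 runs 4 units, time = 8
  J3 runs 4 units, time = 12
  J1 runs 4 units, time = 16
  J2 runs 2 units, time = 18
  J3 runs 4 units, time = 22
  J1 runs 4 units, time = 26
  J3 runs 4 units, time = 30
  J1 runs 1 units, time = 31
  J3 runs 1 units, time = 32
Finish times: [31, 18, 32]
Average turnaround = 81/3 = 27.0

27.0


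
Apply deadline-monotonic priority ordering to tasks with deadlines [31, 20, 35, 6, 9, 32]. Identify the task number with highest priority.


Sort tasks by relative deadline (ascending):
  Task 4: deadline = 6
  Task 5: deadline = 9
  Task 2: deadline = 20
  Task 1: deadline = 31
  Task 6: deadline = 32
  Task 3: deadline = 35
Priority order (highest first): [4, 5, 2, 1, 6, 3]
Highest priority task = 4

4


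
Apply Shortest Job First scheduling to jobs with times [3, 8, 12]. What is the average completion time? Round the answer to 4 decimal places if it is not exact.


SJF order (ascending): [3, 8, 12]
Completion times:
  Job 1: burst=3, C=3
  Job 2: burst=8, C=11
  Job 3: burst=12, C=23
Average completion = 37/3 = 12.3333

12.3333


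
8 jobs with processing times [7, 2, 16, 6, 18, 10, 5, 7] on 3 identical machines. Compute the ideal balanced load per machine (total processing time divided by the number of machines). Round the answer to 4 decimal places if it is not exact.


Total processing time = 7 + 2 + 16 + 6 + 18 + 10 + 5 + 7 = 71
Number of machines = 3
Ideal balanced load = 71 / 3 = 23.6667

23.6667


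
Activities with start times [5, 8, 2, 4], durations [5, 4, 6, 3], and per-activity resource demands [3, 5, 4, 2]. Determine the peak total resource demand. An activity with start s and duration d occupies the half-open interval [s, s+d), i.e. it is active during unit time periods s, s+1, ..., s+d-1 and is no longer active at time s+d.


Each activity i is active on [start_i, start_i + duration_i).
Compute total resource usage per time slot:
  t=0: active resources = [], total = 0
  t=1: active resources = [], total = 0
  t=2: active resources = [4], total = 4
  t=3: active resources = [4], total = 4
  t=4: active resources = [4, 2], total = 6
  t=5: active resources = [3, 4, 2], total = 9
  t=6: active resources = [3, 4, 2], total = 9
  t=7: active resources = [3, 4], total = 7
  t=8: active resources = [3, 5], total = 8
  t=9: active resources = [3, 5], total = 8
  t=10: active resources = [5], total = 5
  t=11: active resources = [5], total = 5
Peak resource demand = 9

9


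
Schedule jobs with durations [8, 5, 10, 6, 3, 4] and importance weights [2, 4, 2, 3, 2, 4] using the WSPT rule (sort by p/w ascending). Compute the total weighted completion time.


Compute p/w ratios and sort ascending (WSPT): [(4, 4), (5, 4), (3, 2), (6, 3), (8, 2), (10, 2)]
Compute weighted completion times:
  Job (p=4,w=4): C=4, w*C=4*4=16
  Job (p=5,w=4): C=9, w*C=4*9=36
  Job (p=3,w=2): C=12, w*C=2*12=24
  Job (p=6,w=3): C=18, w*C=3*18=54
  Job (p=8,w=2): C=26, w*C=2*26=52
  Job (p=10,w=2): C=36, w*C=2*36=72
Total weighted completion time = 254

254


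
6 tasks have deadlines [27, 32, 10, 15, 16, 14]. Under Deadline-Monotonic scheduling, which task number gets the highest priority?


Sort tasks by relative deadline (ascending):
  Task 3: deadline = 10
  Task 6: deadline = 14
  Task 4: deadline = 15
  Task 5: deadline = 16
  Task 1: deadline = 27
  Task 2: deadline = 32
Priority order (highest first): [3, 6, 4, 5, 1, 2]
Highest priority task = 3

3


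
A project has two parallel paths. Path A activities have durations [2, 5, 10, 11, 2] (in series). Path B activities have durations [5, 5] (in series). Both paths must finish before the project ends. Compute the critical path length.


Path A total = 2 + 5 + 10 + 11 + 2 = 30
Path B total = 5 + 5 = 10
Critical path = longest path = max(30, 10) = 30

30


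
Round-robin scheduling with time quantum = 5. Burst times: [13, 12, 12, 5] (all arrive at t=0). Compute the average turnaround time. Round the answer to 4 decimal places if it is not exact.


Time quantum = 5
Execution trace:
  J1 runs 5 units, time = 5
  J2 runs 5 units, time = 10
  J3 runs 5 units, time = 15
  J4 runs 5 units, time = 20
  J1 runs 5 units, time = 25
  J2 runs 5 units, time = 30
  J3 runs 5 units, time = 35
  J1 runs 3 units, time = 38
  J2 runs 2 units, time = 40
  J3 runs 2 units, time = 42
Finish times: [38, 40, 42, 20]
Average turnaround = 140/4 = 35.0

35.0


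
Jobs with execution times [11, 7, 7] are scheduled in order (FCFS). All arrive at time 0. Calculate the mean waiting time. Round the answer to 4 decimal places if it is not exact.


FCFS order (as given): [11, 7, 7]
Waiting times:
  Job 1: wait = 0
  Job 2: wait = 11
  Job 3: wait = 18
Sum of waiting times = 29
Average waiting time = 29/3 = 9.6667

9.6667


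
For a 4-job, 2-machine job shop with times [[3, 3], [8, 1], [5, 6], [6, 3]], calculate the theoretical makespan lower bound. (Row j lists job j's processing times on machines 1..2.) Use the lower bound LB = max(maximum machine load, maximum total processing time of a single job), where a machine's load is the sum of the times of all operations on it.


Machine loads:
  Machine 1: 3 + 8 + 5 + 6 = 22
  Machine 2: 3 + 1 + 6 + 3 = 13
Max machine load = 22
Job totals:
  Job 1: 6
  Job 2: 9
  Job 3: 11
  Job 4: 9
Max job total = 11
Lower bound = max(22, 11) = 22

22


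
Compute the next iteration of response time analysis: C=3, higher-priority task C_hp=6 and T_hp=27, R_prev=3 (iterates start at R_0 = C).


R_next = C + ceil(R_prev / T_hp) * C_hp
ceil(3 / 27) = ceil(0.1111) = 1
Interference = 1 * 6 = 6
R_next = 3 + 6 = 9

9


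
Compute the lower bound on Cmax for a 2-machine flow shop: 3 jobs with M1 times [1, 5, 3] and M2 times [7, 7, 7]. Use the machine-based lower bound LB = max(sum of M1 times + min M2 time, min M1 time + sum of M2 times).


LB1 = sum(M1 times) + min(M2 times) = 9 + 7 = 16
LB2 = min(M1 times) + sum(M2 times) = 1 + 21 = 22
Lower bound = max(LB1, LB2) = max(16, 22) = 22

22


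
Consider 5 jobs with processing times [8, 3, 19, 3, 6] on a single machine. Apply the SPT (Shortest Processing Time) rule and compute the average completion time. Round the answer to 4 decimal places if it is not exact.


Sort jobs by processing time (SPT order): [3, 3, 6, 8, 19]
Compute completion times sequentially:
  Job 1: processing = 3, completes at 3
  Job 2: processing = 3, completes at 6
  Job 3: processing = 6, completes at 12
  Job 4: processing = 8, completes at 20
  Job 5: processing = 19, completes at 39
Sum of completion times = 80
Average completion time = 80/5 = 16.0

16.0


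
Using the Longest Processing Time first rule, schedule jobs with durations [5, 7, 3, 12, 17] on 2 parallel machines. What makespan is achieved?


Sort jobs in decreasing order (LPT): [17, 12, 7, 5, 3]
Assign each job to the least loaded machine:
  Machine 1: jobs [17, 5], load = 22
  Machine 2: jobs [12, 7, 3], load = 22
Makespan = max load = 22

22


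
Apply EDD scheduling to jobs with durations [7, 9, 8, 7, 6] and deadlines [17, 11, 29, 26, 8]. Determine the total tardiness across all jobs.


Sort by due date (EDD order): [(6, 8), (9, 11), (7, 17), (7, 26), (8, 29)]
Compute completion times and tardiness:
  Job 1: p=6, d=8, C=6, tardiness=max(0,6-8)=0
  Job 2: p=9, d=11, C=15, tardiness=max(0,15-11)=4
  Job 3: p=7, d=17, C=22, tardiness=max(0,22-17)=5
  Job 4: p=7, d=26, C=29, tardiness=max(0,29-26)=3
  Job 5: p=8, d=29, C=37, tardiness=max(0,37-29)=8
Total tardiness = 20

20


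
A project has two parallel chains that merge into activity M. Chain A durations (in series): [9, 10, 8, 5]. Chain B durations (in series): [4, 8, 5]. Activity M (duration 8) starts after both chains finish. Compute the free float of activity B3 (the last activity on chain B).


ES(B3) = sum of predecessors on chain B = 12
EF(B3) = ES + duration = 12 + 5 = 17
Successor of B3 is M. ES(M) = max(sum(A), sum(B)) = max(32, 17) = 32
Free float = ES(successor) - EF(current) = 32 - 17 = 15

15


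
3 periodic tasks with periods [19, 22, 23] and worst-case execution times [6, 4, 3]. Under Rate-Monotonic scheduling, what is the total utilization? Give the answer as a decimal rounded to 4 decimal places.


Compute individual utilizations (exact fractions):
  Task 1: C/T = 6/19 (approx. 0.3158)
  Task 2: C/T = 4/22 = 2/11 (approx. 0.1818)
  Task 3: C/T = 3/23 (approx. 0.1304)
Total utilization U = 6/19 + 2/11 + 3/23 = 3019/4807
Rounded to 4 decimal places: U = 0.6280
RM (Liu & Layland) bound for 3 tasks = 0.779763; compare with U = 3019/4807 (approx. 0.628042)
U <= bound, so schedulable by RM sufficient condition.

0.6280


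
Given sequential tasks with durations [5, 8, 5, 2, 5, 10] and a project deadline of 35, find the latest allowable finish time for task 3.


LF(activity 3) = deadline - sum of successor durations
Successors: activities 4 through 6 with durations [2, 5, 10]
Sum of successor durations = 17
LF = 35 - 17 = 18

18


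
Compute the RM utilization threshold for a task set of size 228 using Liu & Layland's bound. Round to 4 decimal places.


Compute 2^(1/228) = 1.0030447451
Subtract 1: 1.0030447451 - 1 = 0.0030447451
Multiply by n: 228 * 0.0030447451 = 0.6942018828
Round to 4 dp: 0.6942

0.6942


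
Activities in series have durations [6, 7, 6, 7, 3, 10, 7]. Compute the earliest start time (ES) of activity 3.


Activity 3 starts after activities 1 through 2 complete.
Predecessor durations: [6, 7]
ES = 6 + 7 = 13

13


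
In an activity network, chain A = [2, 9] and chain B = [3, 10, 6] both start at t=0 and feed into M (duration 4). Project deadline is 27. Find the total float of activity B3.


Forward pass: ES(B3) = sum of predecessors on chain B = 13
EF = ES + duration = 13 + 6 = 19
Backward pass: LF(M) = deadline = 27; LS(M) = 27 - 4 = 23
LF(B3) = LS(M) - sum(successors on chain B) = 23 - 0 = 23
LS = LF - duration = 23 - 6 = 17
Total float = LS - ES = 17 - 13 = 4

4


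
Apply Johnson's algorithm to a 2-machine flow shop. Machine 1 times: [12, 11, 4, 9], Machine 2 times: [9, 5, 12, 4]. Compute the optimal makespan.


Apply Johnson's rule:
  Group 1 (a <= b): [(3, 4, 12)]
  Group 2 (a > b): [(1, 12, 9), (2, 11, 5), (4, 9, 4)]
Optimal job order: [3, 1, 2, 4]
Schedule:
  Job 3: M1 done at 4, M2 done at 16
  Job 1: M1 done at 16, M2 done at 25
  Job 2: M1 done at 27, M2 done at 32
  Job 4: M1 done at 36, M2 done at 40
Makespan = 40

40


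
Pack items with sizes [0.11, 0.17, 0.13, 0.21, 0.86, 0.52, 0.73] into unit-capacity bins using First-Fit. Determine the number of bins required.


Place items sequentially using First-Fit:
  Item 0.11 -> new Bin 1
  Item 0.17 -> Bin 1 (now 0.28)
  Item 0.13 -> Bin 1 (now 0.41)
  Item 0.21 -> Bin 1 (now 0.62)
  Item 0.86 -> new Bin 2
  Item 0.52 -> new Bin 3
  Item 0.73 -> new Bin 4
Total bins used = 4

4


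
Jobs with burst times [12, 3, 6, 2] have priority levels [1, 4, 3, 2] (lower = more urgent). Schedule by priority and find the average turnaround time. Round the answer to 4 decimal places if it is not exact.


Sort by priority (ascending = highest first):
Order: [(1, 12), (2, 2), (3, 6), (4, 3)]
Completion times:
  Priority 1, burst=12, C=12
  Priority 2, burst=2, C=14
  Priority 3, burst=6, C=20
  Priority 4, burst=3, C=23
Average turnaround = 69/4 = 17.25

17.25


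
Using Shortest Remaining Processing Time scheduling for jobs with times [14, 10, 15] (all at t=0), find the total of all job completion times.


Since all jobs arrive at t=0, SRPT equals SPT ordering.
SPT order: [10, 14, 15]
Completion times:
  Job 1: p=10, C=10
  Job 2: p=14, C=24
  Job 3: p=15, C=39
Total completion time = 10 + 24 + 39 = 73

73


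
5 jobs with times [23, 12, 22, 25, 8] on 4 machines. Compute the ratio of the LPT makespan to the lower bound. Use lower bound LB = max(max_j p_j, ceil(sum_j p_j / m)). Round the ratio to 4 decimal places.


LPT order: [25, 23, 22, 12, 8]
Machine loads after assignment: [25, 23, 22, 20]
LPT makespan = 25
Lower bound = max(max_job, ceil(total/4)) = max(25, 23) = 25
Ratio = 25 / 25 = 1.0

1.0


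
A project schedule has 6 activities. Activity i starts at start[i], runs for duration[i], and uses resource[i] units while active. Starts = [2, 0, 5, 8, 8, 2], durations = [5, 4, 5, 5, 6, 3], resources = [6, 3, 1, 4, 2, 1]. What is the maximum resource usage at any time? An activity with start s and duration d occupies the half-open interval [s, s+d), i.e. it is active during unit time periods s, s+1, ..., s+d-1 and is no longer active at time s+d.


Each activity i is active on [start_i, start_i + duration_i).
Compute total resource usage per time slot:
  t=0: active resources = [3], total = 3
  t=1: active resources = [3], total = 3
  t=2: active resources = [6, 3, 1], total = 10
  t=3: active resources = [6, 3, 1], total = 10
  t=4: active resources = [6, 1], total = 7
  t=5: active resources = [6, 1], total = 7
  t=6: active resources = [6, 1], total = 7
  t=7: active resources = [1], total = 1
  t=8: active resources = [1, 4, 2], total = 7
  t=9: active resources = [1, 4, 2], total = 7
  t=10: active resources = [4, 2], total = 6
  t=11: active resources = [4, 2], total = 6
  t=12: active resources = [4, 2], total = 6
  t=13: active resources = [2], total = 2
Peak resource demand = 10

10


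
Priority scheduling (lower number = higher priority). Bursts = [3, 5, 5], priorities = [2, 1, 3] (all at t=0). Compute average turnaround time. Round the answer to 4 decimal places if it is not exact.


Sort by priority (ascending = highest first):
Order: [(1, 5), (2, 3), (3, 5)]
Completion times:
  Priority 1, burst=5, C=5
  Priority 2, burst=3, C=8
  Priority 3, burst=5, C=13
Average turnaround = 26/3 = 8.6667

8.6667


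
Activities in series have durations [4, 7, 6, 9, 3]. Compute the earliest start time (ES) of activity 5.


Activity 5 starts after activities 1 through 4 complete.
Predecessor durations: [4, 7, 6, 9]
ES = 4 + 7 + 6 + 9 = 26

26


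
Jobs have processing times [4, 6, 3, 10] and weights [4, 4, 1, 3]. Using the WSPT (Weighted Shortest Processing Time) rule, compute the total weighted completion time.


Compute p/w ratios and sort ascending (WSPT): [(4, 4), (6, 4), (3, 1), (10, 3)]
Compute weighted completion times:
  Job (p=4,w=4): C=4, w*C=4*4=16
  Job (p=6,w=4): C=10, w*C=4*10=40
  Job (p=3,w=1): C=13, w*C=1*13=13
  Job (p=10,w=3): C=23, w*C=3*23=69
Total weighted completion time = 138

138


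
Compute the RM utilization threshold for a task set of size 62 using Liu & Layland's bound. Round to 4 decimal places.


Compute 2^(1/62) = 1.0112425207
Subtract 1: 1.0112425207 - 1 = 0.0112425207
Multiply by n: 62 * 0.0112425207 = 0.6970362834
Round to 4 dp: 0.6970

0.6970


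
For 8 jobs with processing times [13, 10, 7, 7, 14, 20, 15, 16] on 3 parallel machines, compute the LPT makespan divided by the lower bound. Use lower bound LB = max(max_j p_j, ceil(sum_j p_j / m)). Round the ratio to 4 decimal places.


LPT order: [20, 16, 15, 14, 13, 10, 7, 7]
Machine loads after assignment: [30, 36, 36]
LPT makespan = 36
Lower bound = max(max_job, ceil(total/3)) = max(20, 34) = 34
Ratio = 36 / 34 = 1.0588

1.0588


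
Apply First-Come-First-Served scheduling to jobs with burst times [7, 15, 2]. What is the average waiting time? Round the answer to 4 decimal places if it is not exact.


FCFS order (as given): [7, 15, 2]
Waiting times:
  Job 1: wait = 0
  Job 2: wait = 7
  Job 3: wait = 22
Sum of waiting times = 29
Average waiting time = 29/3 = 9.6667

9.6667


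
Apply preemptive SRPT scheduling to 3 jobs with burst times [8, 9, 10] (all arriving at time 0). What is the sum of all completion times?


Since all jobs arrive at t=0, SRPT equals SPT ordering.
SPT order: [8, 9, 10]
Completion times:
  Job 1: p=8, C=8
  Job 2: p=9, C=17
  Job 3: p=10, C=27
Total completion time = 8 + 17 + 27 = 52

52


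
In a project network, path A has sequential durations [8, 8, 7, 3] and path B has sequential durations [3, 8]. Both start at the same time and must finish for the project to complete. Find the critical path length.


Path A total = 8 + 8 + 7 + 3 = 26
Path B total = 3 + 8 = 11
Critical path = longest path = max(26, 11) = 26

26


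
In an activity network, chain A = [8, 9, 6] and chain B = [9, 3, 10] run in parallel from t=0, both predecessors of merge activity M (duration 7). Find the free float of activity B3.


ES(B3) = sum of predecessors on chain B = 12
EF(B3) = ES + duration = 12 + 10 = 22
Successor of B3 is M. ES(M) = max(sum(A), sum(B)) = max(23, 22) = 23
Free float = ES(successor) - EF(current) = 23 - 22 = 1

1


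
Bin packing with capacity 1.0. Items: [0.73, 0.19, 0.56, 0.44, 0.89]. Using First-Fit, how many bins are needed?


Place items sequentially using First-Fit:
  Item 0.73 -> new Bin 1
  Item 0.19 -> Bin 1 (now 0.92)
  Item 0.56 -> new Bin 2
  Item 0.44 -> Bin 2 (now 1.0)
  Item 0.89 -> new Bin 3
Total bins used = 3

3


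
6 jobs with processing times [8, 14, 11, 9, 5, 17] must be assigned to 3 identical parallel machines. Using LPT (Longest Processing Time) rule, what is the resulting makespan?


Sort jobs in decreasing order (LPT): [17, 14, 11, 9, 8, 5]
Assign each job to the least loaded machine:
  Machine 1: jobs [17, 5], load = 22
  Machine 2: jobs [14, 8], load = 22
  Machine 3: jobs [11, 9], load = 20
Makespan = max load = 22

22


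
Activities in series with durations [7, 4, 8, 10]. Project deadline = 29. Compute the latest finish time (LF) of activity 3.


LF(activity 3) = deadline - sum of successor durations
Successors: activities 4 through 4 with durations [10]
Sum of successor durations = 10
LF = 29 - 10 = 19

19


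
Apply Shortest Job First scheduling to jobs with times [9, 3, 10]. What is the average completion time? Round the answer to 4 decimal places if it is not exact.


SJF order (ascending): [3, 9, 10]
Completion times:
  Job 1: burst=3, C=3
  Job 2: burst=9, C=12
  Job 3: burst=10, C=22
Average completion = 37/3 = 12.3333

12.3333


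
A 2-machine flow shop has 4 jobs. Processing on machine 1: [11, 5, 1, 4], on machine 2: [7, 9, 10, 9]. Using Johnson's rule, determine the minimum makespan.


Apply Johnson's rule:
  Group 1 (a <= b): [(3, 1, 10), (4, 4, 9), (2, 5, 9)]
  Group 2 (a > b): [(1, 11, 7)]
Optimal job order: [3, 4, 2, 1]
Schedule:
  Job 3: M1 done at 1, M2 done at 11
  Job 4: M1 done at 5, M2 done at 20
  Job 2: M1 done at 10, M2 done at 29
  Job 1: M1 done at 21, M2 done at 36
Makespan = 36

36


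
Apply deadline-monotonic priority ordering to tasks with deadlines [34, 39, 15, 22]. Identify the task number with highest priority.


Sort tasks by relative deadline (ascending):
  Task 3: deadline = 15
  Task 4: deadline = 22
  Task 1: deadline = 34
  Task 2: deadline = 39
Priority order (highest first): [3, 4, 1, 2]
Highest priority task = 3

3


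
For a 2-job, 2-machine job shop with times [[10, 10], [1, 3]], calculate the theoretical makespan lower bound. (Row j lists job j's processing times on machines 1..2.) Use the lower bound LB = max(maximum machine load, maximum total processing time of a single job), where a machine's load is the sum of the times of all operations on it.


Machine loads:
  Machine 1: 10 + 1 = 11
  Machine 2: 10 + 3 = 13
Max machine load = 13
Job totals:
  Job 1: 20
  Job 2: 4
Max job total = 20
Lower bound = max(13, 20) = 20

20


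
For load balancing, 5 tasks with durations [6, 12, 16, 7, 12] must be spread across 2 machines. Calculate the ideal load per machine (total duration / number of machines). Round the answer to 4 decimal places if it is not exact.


Total processing time = 6 + 12 + 16 + 7 + 12 = 53
Number of machines = 2
Ideal balanced load = 53 / 2 = 26.5

26.5


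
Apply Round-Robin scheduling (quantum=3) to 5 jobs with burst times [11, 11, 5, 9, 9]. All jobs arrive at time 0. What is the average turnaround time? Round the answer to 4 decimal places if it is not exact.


Time quantum = 3
Execution trace:
  J1 runs 3 units, time = 3
  J2 runs 3 units, time = 6
  J3 runs 3 units, time = 9
  J4 runs 3 units, time = 12
  J5 runs 3 units, time = 15
  J1 runs 3 units, time = 18
  J2 runs 3 units, time = 21
  J3 runs 2 units, time = 23
  J4 runs 3 units, time = 26
  J5 runs 3 units, time = 29
  J1 runs 3 units, time = 32
  J2 runs 3 units, time = 35
  J4 runs 3 units, time = 38
  J5 runs 3 units, time = 41
  J1 runs 2 units, time = 43
  J2 runs 2 units, time = 45
Finish times: [43, 45, 23, 38, 41]
Average turnaround = 190/5 = 38.0

38.0


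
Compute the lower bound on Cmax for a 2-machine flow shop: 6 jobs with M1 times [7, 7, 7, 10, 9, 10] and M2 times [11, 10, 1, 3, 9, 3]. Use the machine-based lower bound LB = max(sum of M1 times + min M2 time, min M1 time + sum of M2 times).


LB1 = sum(M1 times) + min(M2 times) = 50 + 1 = 51
LB2 = min(M1 times) + sum(M2 times) = 7 + 37 = 44
Lower bound = max(LB1, LB2) = max(51, 44) = 51

51


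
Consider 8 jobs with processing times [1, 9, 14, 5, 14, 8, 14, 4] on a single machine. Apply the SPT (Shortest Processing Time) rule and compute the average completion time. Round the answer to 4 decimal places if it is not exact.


Sort jobs by processing time (SPT order): [1, 4, 5, 8, 9, 14, 14, 14]
Compute completion times sequentially:
  Job 1: processing = 1, completes at 1
  Job 2: processing = 4, completes at 5
  Job 3: processing = 5, completes at 10
  Job 4: processing = 8, completes at 18
  Job 5: processing = 9, completes at 27
  Job 6: processing = 14, completes at 41
  Job 7: processing = 14, completes at 55
  Job 8: processing = 14, completes at 69
Sum of completion times = 226
Average completion time = 226/8 = 28.25

28.25


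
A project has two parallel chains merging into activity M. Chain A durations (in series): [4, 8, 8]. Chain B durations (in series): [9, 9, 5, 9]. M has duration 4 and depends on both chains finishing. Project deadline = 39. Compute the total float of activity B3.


Forward pass: ES(B3) = sum of predecessors on chain B = 18
EF = ES + duration = 18 + 5 = 23
Backward pass: LF(M) = deadline = 39; LS(M) = 39 - 4 = 35
LF(B3) = LS(M) - sum(successors on chain B) = 35 - 9 = 26
LS = LF - duration = 26 - 5 = 21
Total float = LS - ES = 21 - 18 = 3

3


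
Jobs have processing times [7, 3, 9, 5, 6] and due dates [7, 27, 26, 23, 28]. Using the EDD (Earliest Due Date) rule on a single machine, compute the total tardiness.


Sort by due date (EDD order): [(7, 7), (5, 23), (9, 26), (3, 27), (6, 28)]
Compute completion times and tardiness:
  Job 1: p=7, d=7, C=7, tardiness=max(0,7-7)=0
  Job 2: p=5, d=23, C=12, tardiness=max(0,12-23)=0
  Job 3: p=9, d=26, C=21, tardiness=max(0,21-26)=0
  Job 4: p=3, d=27, C=24, tardiness=max(0,24-27)=0
  Job 5: p=6, d=28, C=30, tardiness=max(0,30-28)=2
Total tardiness = 2

2


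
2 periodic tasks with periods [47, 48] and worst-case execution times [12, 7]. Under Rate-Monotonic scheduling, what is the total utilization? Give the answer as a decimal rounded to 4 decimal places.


Compute individual utilizations (exact fractions):
  Task 1: C/T = 12/47 (approx. 0.2553)
  Task 2: C/T = 7/48 (approx. 0.1458)
Total utilization U = 12/47 + 7/48 = 905/2256
Rounded to 4 decimal places: U = 0.4012
RM (Liu & Layland) bound for 2 tasks = 0.828427; compare with U = 905/2256 (approx. 0.401152)
U <= bound, so schedulable by RM sufficient condition.

0.4012


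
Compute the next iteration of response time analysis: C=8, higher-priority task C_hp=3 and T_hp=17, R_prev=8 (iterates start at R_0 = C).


R_next = C + ceil(R_prev / T_hp) * C_hp
ceil(8 / 17) = ceil(0.4706) = 1
Interference = 1 * 3 = 3
R_next = 8 + 3 = 11

11


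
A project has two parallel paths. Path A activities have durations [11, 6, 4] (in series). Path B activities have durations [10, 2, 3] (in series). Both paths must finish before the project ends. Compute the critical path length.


Path A total = 11 + 6 + 4 = 21
Path B total = 10 + 2 + 3 = 15
Critical path = longest path = max(21, 15) = 21

21


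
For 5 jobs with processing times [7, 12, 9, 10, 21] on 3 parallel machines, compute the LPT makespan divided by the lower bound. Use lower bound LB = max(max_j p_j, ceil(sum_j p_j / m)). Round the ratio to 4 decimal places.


LPT order: [21, 12, 10, 9, 7]
Machine loads after assignment: [21, 19, 19]
LPT makespan = 21
Lower bound = max(max_job, ceil(total/3)) = max(21, 20) = 21
Ratio = 21 / 21 = 1.0

1.0


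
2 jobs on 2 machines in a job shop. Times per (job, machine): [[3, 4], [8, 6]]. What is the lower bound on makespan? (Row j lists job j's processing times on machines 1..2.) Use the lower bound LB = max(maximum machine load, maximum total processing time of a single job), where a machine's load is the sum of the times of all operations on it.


Machine loads:
  Machine 1: 3 + 8 = 11
  Machine 2: 4 + 6 = 10
Max machine load = 11
Job totals:
  Job 1: 7
  Job 2: 14
Max job total = 14
Lower bound = max(11, 14) = 14

14


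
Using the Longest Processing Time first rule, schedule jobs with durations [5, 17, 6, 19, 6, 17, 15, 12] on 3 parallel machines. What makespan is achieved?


Sort jobs in decreasing order (LPT): [19, 17, 17, 15, 12, 6, 6, 5]
Assign each job to the least loaded machine:
  Machine 1: jobs [19, 6, 6], load = 31
  Machine 2: jobs [17, 15], load = 32
  Machine 3: jobs [17, 12, 5], load = 34
Makespan = max load = 34

34


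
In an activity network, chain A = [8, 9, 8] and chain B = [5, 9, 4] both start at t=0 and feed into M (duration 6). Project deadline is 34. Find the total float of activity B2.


Forward pass: ES(B2) = sum of predecessors on chain B = 5
EF = ES + duration = 5 + 9 = 14
Backward pass: LF(M) = deadline = 34; LS(M) = 34 - 6 = 28
LF(B2) = LS(M) - sum(successors on chain B) = 28 - 4 = 24
LS = LF - duration = 24 - 9 = 15
Total float = LS - ES = 15 - 5 = 10

10


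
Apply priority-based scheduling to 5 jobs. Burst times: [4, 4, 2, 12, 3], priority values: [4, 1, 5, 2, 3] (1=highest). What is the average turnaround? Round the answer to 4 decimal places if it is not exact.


Sort by priority (ascending = highest first):
Order: [(1, 4), (2, 12), (3, 3), (4, 4), (5, 2)]
Completion times:
  Priority 1, burst=4, C=4
  Priority 2, burst=12, C=16
  Priority 3, burst=3, C=19
  Priority 4, burst=4, C=23
  Priority 5, burst=2, C=25
Average turnaround = 87/5 = 17.4

17.4


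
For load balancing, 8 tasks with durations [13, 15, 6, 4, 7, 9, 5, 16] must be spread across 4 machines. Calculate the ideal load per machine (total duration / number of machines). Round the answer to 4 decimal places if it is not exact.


Total processing time = 13 + 15 + 6 + 4 + 7 + 9 + 5 + 16 = 75
Number of machines = 4
Ideal balanced load = 75 / 4 = 18.75

18.75


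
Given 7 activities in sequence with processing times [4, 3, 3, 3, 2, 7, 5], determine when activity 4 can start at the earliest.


Activity 4 starts after activities 1 through 3 complete.
Predecessor durations: [4, 3, 3]
ES = 4 + 3 + 3 = 10

10


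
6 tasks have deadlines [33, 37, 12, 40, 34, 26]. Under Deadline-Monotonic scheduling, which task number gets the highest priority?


Sort tasks by relative deadline (ascending):
  Task 3: deadline = 12
  Task 6: deadline = 26
  Task 1: deadline = 33
  Task 5: deadline = 34
  Task 2: deadline = 37
  Task 4: deadline = 40
Priority order (highest first): [3, 6, 1, 5, 2, 4]
Highest priority task = 3

3


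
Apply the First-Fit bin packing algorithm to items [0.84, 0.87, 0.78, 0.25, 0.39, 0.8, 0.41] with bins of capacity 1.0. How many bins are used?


Place items sequentially using First-Fit:
  Item 0.84 -> new Bin 1
  Item 0.87 -> new Bin 2
  Item 0.78 -> new Bin 3
  Item 0.25 -> new Bin 4
  Item 0.39 -> Bin 4 (now 0.64)
  Item 0.8 -> new Bin 5
  Item 0.41 -> new Bin 6
Total bins used = 6

6


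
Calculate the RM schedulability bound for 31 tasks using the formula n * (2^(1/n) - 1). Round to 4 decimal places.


Compute 2^(1/31) = 1.0226114356
Subtract 1: 1.0226114356 - 1 = 0.0226114356
Multiply by n: 31 * 0.0226114356 = 0.7009545036
Round to 4 dp: 0.7010

0.7010


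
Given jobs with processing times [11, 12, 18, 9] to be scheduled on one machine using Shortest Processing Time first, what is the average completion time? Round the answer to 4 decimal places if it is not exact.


Sort jobs by processing time (SPT order): [9, 11, 12, 18]
Compute completion times sequentially:
  Job 1: processing = 9, completes at 9
  Job 2: processing = 11, completes at 20
  Job 3: processing = 12, completes at 32
  Job 4: processing = 18, completes at 50
Sum of completion times = 111
Average completion time = 111/4 = 27.75

27.75


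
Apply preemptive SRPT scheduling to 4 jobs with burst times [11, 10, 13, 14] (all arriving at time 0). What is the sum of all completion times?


Since all jobs arrive at t=0, SRPT equals SPT ordering.
SPT order: [10, 11, 13, 14]
Completion times:
  Job 1: p=10, C=10
  Job 2: p=11, C=21
  Job 3: p=13, C=34
  Job 4: p=14, C=48
Total completion time = 10 + 21 + 34 + 48 = 113

113


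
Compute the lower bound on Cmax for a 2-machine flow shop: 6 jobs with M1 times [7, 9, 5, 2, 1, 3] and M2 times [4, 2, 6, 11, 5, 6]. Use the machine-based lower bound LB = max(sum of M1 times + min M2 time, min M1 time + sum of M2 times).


LB1 = sum(M1 times) + min(M2 times) = 27 + 2 = 29
LB2 = min(M1 times) + sum(M2 times) = 1 + 34 = 35
Lower bound = max(LB1, LB2) = max(29, 35) = 35

35


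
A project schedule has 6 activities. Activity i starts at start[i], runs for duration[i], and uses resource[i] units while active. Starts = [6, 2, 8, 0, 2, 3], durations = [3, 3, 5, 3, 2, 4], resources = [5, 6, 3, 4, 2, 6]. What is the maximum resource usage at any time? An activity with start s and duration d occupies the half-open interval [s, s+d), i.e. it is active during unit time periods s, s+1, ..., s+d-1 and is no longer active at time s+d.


Each activity i is active on [start_i, start_i + duration_i).
Compute total resource usage per time slot:
  t=0: active resources = [4], total = 4
  t=1: active resources = [4], total = 4
  t=2: active resources = [6, 4, 2], total = 12
  t=3: active resources = [6, 2, 6], total = 14
  t=4: active resources = [6, 6], total = 12
  t=5: active resources = [6], total = 6
  t=6: active resources = [5, 6], total = 11
  t=7: active resources = [5], total = 5
  t=8: active resources = [5, 3], total = 8
  t=9: active resources = [3], total = 3
  t=10: active resources = [3], total = 3
  t=11: active resources = [3], total = 3
  t=12: active resources = [3], total = 3
Peak resource demand = 14

14


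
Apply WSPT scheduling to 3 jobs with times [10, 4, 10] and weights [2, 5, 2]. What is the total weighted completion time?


Compute p/w ratios and sort ascending (WSPT): [(4, 5), (10, 2), (10, 2)]
Compute weighted completion times:
  Job (p=4,w=5): C=4, w*C=5*4=20
  Job (p=10,w=2): C=14, w*C=2*14=28
  Job (p=10,w=2): C=24, w*C=2*24=48
Total weighted completion time = 96

96


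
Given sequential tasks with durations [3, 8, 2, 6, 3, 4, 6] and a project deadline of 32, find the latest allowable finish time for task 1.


LF(activity 1) = deadline - sum of successor durations
Successors: activities 2 through 7 with durations [8, 2, 6, 3, 4, 6]
Sum of successor durations = 29
LF = 32 - 29 = 3

3


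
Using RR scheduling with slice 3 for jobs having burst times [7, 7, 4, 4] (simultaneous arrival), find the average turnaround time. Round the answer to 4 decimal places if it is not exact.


Time quantum = 3
Execution trace:
  J1 runs 3 units, time = 3
  J2 runs 3 units, time = 6
  J3 runs 3 units, time = 9
  J4 runs 3 units, time = 12
  J1 runs 3 units, time = 15
  J2 runs 3 units, time = 18
  J3 runs 1 units, time = 19
  J4 runs 1 units, time = 20
  J1 runs 1 units, time = 21
  J2 runs 1 units, time = 22
Finish times: [21, 22, 19, 20]
Average turnaround = 82/4 = 20.5

20.5


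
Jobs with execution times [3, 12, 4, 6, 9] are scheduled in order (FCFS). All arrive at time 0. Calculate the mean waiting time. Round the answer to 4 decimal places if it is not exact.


FCFS order (as given): [3, 12, 4, 6, 9]
Waiting times:
  Job 1: wait = 0
  Job 2: wait = 3
  Job 3: wait = 15
  Job 4: wait = 19
  Job 5: wait = 25
Sum of waiting times = 62
Average waiting time = 62/5 = 12.4

12.4
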